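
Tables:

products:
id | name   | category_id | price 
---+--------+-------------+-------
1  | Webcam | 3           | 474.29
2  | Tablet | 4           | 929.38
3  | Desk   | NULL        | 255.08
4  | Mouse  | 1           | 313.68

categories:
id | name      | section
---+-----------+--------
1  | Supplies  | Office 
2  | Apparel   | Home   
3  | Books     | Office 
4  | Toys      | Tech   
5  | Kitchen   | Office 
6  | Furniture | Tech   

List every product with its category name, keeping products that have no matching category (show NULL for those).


LEFT JOIN keeps every row from products (the left table); where category_id has no match in categories, the category columns become NULL. Walk through each product:
  - product 1 (Webcam): category_id=3 -> matches Books
  - product 2 (Tablet): category_id=4 -> matches Toys
  - product 3 (Desk): category_id=NULL, no match -> kept with NULL
  - product 4 (Mouse): category_id=1 -> matches Supplies
All 4 rows appear; 1 has NULL category.

SQL:
SELECT a.name, b.name AS category
FROM products a
LEFT JOIN categories b ON a.category_id = b.id

Result:
name   | category
-------+---------
Webcam | Books   
Tablet | Toys    
Desk   | NULL    
Mouse  | Supplies


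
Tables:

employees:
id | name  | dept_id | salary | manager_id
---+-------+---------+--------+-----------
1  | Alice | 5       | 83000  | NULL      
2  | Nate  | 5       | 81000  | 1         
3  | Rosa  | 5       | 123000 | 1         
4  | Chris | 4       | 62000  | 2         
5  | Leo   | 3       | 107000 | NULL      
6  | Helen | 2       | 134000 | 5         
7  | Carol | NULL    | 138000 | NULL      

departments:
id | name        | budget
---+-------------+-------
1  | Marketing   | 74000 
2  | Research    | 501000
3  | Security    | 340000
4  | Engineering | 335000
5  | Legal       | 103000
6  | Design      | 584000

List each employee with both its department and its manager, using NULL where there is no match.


Two LEFT JOINs from the same base table employees: one to departments via dept_id, one to employees itself via manager_id. Both are LEFT so every employee is preserved.
Match against departments:
  - employee 1 (Alice): dept_id=5 -> matches Legal
  - employee 2 (Nate): dept_id=5 -> matches Legal
  - employee 3 (Rosa): dept_id=5 -> matches Legal
  - employee 4 (Chris): dept_id=4 -> matches Engineering
  - employee 5 (Leo): dept_id=3 -> matches Security
  - employee 6 (Helen): dept_id=2 -> matches Research
  - employee 7 (Carol): dept_id=NULL, no match -> kept with NULL
Match against employees (self):
  - employee 1 (Alice): manager_id=NULL -> NULL
  - employee 2 (Nate): manager_id=1 -> Alice
  - employee 3 (Rosa): manager_id=1 -> Alice
  - employee 4 (Chris): manager_id=2 -> Nate
  - employee 5 (Leo): manager_id=NULL -> NULL
  - employee 6 (Helen): manager_id=5 -> Leo
  - employee 7 (Carol): manager_id=NULL -> NULL

SQL:
SELECT a.name, b.name AS department, c.name AS manager
FROM employees a
LEFT JOIN departments b ON a.dept_id = b.id
LEFT JOIN employees c ON a.manager_id = c.id

Result:
name  | department  | manager
------+-------------+--------
Alice | Legal       | NULL   
Nate  | Legal       | Alice  
Rosa  | Legal       | Alice  
Chris | Engineering | Nate   
Leo   | Security    | NULL   
Helen | Research    | Leo    
Carol | NULL        | NULL   


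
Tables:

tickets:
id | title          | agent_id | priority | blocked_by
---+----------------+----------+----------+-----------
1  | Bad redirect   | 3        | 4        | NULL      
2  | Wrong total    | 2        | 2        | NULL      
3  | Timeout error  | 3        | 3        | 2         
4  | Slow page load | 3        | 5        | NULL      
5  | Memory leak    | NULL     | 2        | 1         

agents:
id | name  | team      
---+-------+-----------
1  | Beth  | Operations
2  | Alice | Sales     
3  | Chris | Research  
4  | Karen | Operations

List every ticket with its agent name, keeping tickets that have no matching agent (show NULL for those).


LEFT JOIN keeps every row from tickets (the left table); where agent_id has no match in agents, the agent columns become NULL. Walk through each ticket:
  - ticket 1 (Bad redirect): agent_id=3 -> matches Chris
  - ticket 2 (Wrong total): agent_id=2 -> matches Alice
  - ticket 3 (Timeout error): agent_id=3 -> matches Chris
  - ticket 4 (Slow page load): agent_id=3 -> matches Chris
  - ticket 5 (Memory leak): agent_id=NULL, no match -> kept with NULL
All 5 rows appear; 1 has NULL agent.

SQL:
SELECT a.title, b.name AS agent
FROM tickets a
LEFT JOIN agents b ON a.agent_id = b.id

Result:
title          | agent
---------------+------
Bad redirect   | Chris
Wrong total    | Alice
Timeout error  | Chris
Slow page load | Chris
Memory leak    | NULL 


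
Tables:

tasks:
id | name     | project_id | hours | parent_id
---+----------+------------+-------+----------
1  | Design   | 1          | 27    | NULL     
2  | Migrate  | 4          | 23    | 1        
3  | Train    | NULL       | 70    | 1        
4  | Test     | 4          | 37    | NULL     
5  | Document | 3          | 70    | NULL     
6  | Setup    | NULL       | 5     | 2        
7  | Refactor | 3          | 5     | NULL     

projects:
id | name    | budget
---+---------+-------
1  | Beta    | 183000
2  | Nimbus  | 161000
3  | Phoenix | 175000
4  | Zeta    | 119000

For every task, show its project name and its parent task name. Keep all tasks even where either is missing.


Two LEFT JOINs from the same base table tasks: one to projects via project_id, one to tasks itself via parent_id. Both are LEFT so every task is preserved.
Match against projects:
  - task 1 (Design): project_id=1 -> matches Beta
  - task 2 (Migrate): project_id=4 -> matches Zeta
  - task 3 (Train): project_id=NULL, no match -> kept with NULL
  - task 4 (Test): project_id=4 -> matches Zeta
  - task 5 (Document): project_id=3 -> matches Phoenix
  - task 6 (Setup): project_id=NULL, no match -> kept with NULL
  - task 7 (Refactor): project_id=3 -> matches Phoenix
Match against tasks (self):
  - task 1 (Design): parent_id=NULL -> NULL
  - task 2 (Migrate): parent_id=1 -> Design
  - task 3 (Train): parent_id=1 -> Design
  - task 4 (Test): parent_id=NULL -> NULL
  - task 5 (Document): parent_id=NULL -> NULL
  - task 6 (Setup): parent_id=2 -> Migrate
  - task 7 (Refactor): parent_id=NULL -> NULL

SQL:
SELECT a.name, b.name AS project, c.name AS parent
FROM tasks a
LEFT JOIN projects b ON a.project_id = b.id
LEFT JOIN tasks c ON a.parent_id = c.id

Result:
name     | project | parent 
---------+---------+--------
Design   | Beta    | NULL   
Migrate  | Zeta    | Design 
Train    | NULL    | Design 
Test     | Zeta    | NULL   
Document | Phoenix | NULL   
Setup    | NULL    | Migrate
Refactor | Phoenix | NULL   


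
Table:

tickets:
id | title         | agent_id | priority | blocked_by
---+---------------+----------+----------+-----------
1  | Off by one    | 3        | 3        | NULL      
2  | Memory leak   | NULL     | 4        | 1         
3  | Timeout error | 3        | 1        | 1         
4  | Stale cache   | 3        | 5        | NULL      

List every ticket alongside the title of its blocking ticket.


This is a self-join: tickets is joined to a second copy of itself, matching each row's blocked_by to another row's id. Use LEFT JOIN so rows with blocked_by=NULL are kept.
  - ticket 1 (Off by one): blocked_by=NULL -> NULL
  - ticket 2 (Memory leak): blocked_by=1 -> Off by one
  - ticket 3 (Timeout error): blocked_by=1 -> Off by one
  - ticket 4 (Stale cache): blocked_by=NULL -> NULL

SQL:
SELECT a.title AS item, b.title AS blocked_by
FROM tickets a
LEFT JOIN tickets b ON a.blocked_by = b.id

Result:
item          | blocked_by
--------------+-----------
Off by one    | NULL      
Memory leak   | Off by one
Timeout error | Off by one
Stale cache   | NULL      


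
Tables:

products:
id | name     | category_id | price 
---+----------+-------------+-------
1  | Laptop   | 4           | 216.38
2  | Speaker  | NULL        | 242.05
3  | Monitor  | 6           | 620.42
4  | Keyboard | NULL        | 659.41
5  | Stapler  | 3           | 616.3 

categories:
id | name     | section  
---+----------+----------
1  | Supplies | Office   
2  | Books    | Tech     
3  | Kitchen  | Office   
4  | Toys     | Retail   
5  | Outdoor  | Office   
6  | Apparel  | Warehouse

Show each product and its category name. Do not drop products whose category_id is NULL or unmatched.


LEFT JOIN keeps every row from products (the left table); where category_id has no match in categories, the category columns become NULL. Walk through each product:
  - product 1 (Laptop): category_id=4 -> matches Toys
  - product 2 (Speaker): category_id=NULL, no match -> kept with NULL
  - product 3 (Monitor): category_id=6 -> matches Apparel
  - product 4 (Keyboard): category_id=NULL, no match -> kept with NULL
  - product 5 (Stapler): category_id=3 -> matches Kitchen
All 5 rows appear; 2 have NULL category.

SQL:
SELECT a.name, b.name AS category
FROM products a
LEFT JOIN categories b ON a.category_id = b.id

Result:
name     | category
---------+---------
Laptop   | Toys    
Speaker  | NULL    
Monitor  | Apparel 
Keyboard | NULL    
Stapler  | Kitchen 


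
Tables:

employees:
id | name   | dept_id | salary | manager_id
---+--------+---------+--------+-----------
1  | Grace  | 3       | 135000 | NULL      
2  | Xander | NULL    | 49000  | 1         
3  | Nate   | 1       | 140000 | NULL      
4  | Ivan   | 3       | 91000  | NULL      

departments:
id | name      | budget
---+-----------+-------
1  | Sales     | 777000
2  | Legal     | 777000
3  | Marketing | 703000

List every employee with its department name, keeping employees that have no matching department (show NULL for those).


LEFT JOIN keeps every row from employees (the left table); where dept_id has no match in departments, the department columns become NULL. Walk through each employee:
  - employee 1 (Grace): dept_id=3 -> matches Marketing
  - employee 2 (Xander): dept_id=NULL, no match -> kept with NULL
  - employee 3 (Nate): dept_id=1 -> matches Sales
  - employee 4 (Ivan): dept_id=3 -> matches Marketing
All 4 rows appear; 1 has NULL department.

SQL:
SELECT a.name, b.name AS department
FROM employees a
LEFT JOIN departments b ON a.dept_id = b.id

Result:
name   | department
-------+-----------
Grace  | Marketing 
Xander | NULL      
Nate   | Sales     
Ivan   | Marketing 


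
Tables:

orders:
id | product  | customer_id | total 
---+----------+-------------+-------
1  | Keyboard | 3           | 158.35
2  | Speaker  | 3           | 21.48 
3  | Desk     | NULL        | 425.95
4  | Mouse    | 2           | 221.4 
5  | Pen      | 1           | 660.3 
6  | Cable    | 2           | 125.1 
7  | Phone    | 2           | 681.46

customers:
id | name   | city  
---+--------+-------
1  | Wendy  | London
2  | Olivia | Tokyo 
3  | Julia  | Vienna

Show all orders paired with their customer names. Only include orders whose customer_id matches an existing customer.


INNER JOIN keeps only orders rows whose customer_id matches an id in customers. Walk through each order:
  - order 1 (Keyboard): customer_id=3 -> matches Julia
  - order 2 (Speaker): customer_id=3 -> matches Julia
  - order 3 (Desk): customer_id=NULL, no match -> dropped
  - order 4 (Mouse): customer_id=2 -> matches Olivia
  - order 5 (Pen): customer_id=1 -> matches Wendy
  - order 6 (Cable): customer_id=2 -> matches Olivia
  - order 7 (Phone): customer_id=2 -> matches Olivia
So 1 of 7 rows is dropped.

SQL:
SELECT a.product, b.name AS customer
FROM orders a
INNER JOIN customers b ON a.customer_id = b.id

Result:
product  | customer
---------+---------
Keyboard | Julia   
Speaker  | Julia   
Mouse    | Olivia  
Pen      | Wendy   
Cable    | Olivia  
Phone    | Olivia  


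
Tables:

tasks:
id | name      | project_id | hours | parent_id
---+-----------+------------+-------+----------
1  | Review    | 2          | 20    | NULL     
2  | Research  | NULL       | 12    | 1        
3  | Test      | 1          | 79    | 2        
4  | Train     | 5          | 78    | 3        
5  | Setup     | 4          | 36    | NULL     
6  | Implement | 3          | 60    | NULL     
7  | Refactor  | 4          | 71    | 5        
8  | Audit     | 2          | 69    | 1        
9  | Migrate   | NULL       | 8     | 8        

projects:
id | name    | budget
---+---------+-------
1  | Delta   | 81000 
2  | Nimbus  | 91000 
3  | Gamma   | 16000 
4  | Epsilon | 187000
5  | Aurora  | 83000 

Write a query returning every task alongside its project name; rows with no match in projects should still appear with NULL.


LEFT JOIN keeps every row from tasks (the left table); where project_id has no match in projects, the project columns become NULL. Walk through each task:
  - task 1 (Review): project_id=2 -> matches Nimbus
  - task 2 (Research): project_id=NULL, no match -> kept with NULL
  - task 3 (Test): project_id=1 -> matches Delta
  - task 4 (Train): project_id=5 -> matches Aurora
  - task 5 (Setup): project_id=4 -> matches Epsilon
  - task 6 (Implement): project_id=3 -> matches Gamma
  - task 7 (Refactor): project_id=4 -> matches Epsilon
  - task 8 (Audit): project_id=2 -> matches Nimbus
  - task 9 (Migrate): project_id=NULL, no match -> kept with NULL
All 9 rows appear; 2 have NULL project.

SQL:
SELECT a.name, b.name AS project
FROM tasks a
LEFT JOIN projects b ON a.project_id = b.id

Result:
name      | project
----------+--------
Review    | Nimbus 
Research  | NULL   
Test      | Delta  
Train     | Aurora 
Setup     | Epsilon
Implement | Gamma  
Refactor  | Epsilon
Audit     | Nimbus 
Migrate   | NULL   


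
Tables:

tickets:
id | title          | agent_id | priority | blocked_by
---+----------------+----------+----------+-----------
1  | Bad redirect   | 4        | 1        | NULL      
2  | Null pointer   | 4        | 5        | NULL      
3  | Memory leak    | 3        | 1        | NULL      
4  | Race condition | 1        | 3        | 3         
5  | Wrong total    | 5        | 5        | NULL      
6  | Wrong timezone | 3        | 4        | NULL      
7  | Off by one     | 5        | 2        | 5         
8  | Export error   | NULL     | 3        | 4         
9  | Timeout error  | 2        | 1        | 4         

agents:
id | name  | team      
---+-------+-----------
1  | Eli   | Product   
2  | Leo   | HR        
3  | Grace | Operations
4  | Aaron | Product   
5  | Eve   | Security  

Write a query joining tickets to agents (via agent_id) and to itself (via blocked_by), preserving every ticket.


Two LEFT JOINs from the same base table tickets: one to agents via agent_id, one to tickets itself via blocked_by. Both are LEFT so every ticket is preserved.
Match against agents:
  - ticket 1 (Bad redirect): agent_id=4 -> matches Aaron
  - ticket 2 (Null pointer): agent_id=4 -> matches Aaron
  - ticket 3 (Memory leak): agent_id=3 -> matches Grace
  - ticket 4 (Race condition): agent_id=1 -> matches Eli
  - ticket 5 (Wrong total): agent_id=5 -> matches Eve
  - ticket 6 (Wrong timezone): agent_id=3 -> matches Grace
  - ticket 7 (Off by one): agent_id=5 -> matches Eve
  - ticket 8 (Export error): agent_id=NULL, no match -> kept with NULL
  - ticket 9 (Timeout error): agent_id=2 -> matches Leo
Match against tickets (self):
  - ticket 1 (Bad redirect): blocked_by=NULL -> NULL
  - ticket 2 (Null pointer): blocked_by=NULL -> NULL
  - ticket 3 (Memory leak): blocked_by=NULL -> NULL
  - ticket 4 (Race condition): blocked_by=3 -> Memory leak
  - ticket 5 (Wrong total): blocked_by=NULL -> NULL
  - ticket 6 (Wrong timezone): blocked_by=NULL -> NULL
  - ticket 7 (Off by one): blocked_by=5 -> Wrong total
  - ticket 8 (Export error): blocked_by=4 -> Race condition
  - ticket 9 (Timeout error): blocked_by=4 -> Race condition

SQL:
SELECT a.title, b.name AS agent, c.title AS blocked_by
FROM tickets a
LEFT JOIN agents b ON a.agent_id = b.id
LEFT JOIN tickets c ON a.blocked_by = c.id

Result:
title          | agent | blocked_by    
---------------+-------+---------------
Bad redirect   | Aaron | NULL          
Null pointer   | Aaron | NULL          
Memory leak    | Grace | NULL          
Race condition | Eli   | Memory leak   
Wrong total    | Eve   | NULL          
Wrong timezone | Grace | NULL          
Off by one     | Eve   | Wrong total   
Export error   | NULL  | Race condition
Timeout error  | Leo   | Race condition


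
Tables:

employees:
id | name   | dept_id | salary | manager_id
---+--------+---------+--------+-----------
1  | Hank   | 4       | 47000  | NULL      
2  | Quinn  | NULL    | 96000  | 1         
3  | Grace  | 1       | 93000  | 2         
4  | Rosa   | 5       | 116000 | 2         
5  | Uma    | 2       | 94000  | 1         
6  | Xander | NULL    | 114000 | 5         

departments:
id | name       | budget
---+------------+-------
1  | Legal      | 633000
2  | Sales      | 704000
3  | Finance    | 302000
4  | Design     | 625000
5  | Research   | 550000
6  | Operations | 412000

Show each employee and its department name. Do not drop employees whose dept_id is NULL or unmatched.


LEFT JOIN keeps every row from employees (the left table); where dept_id has no match in departments, the department columns become NULL. Walk through each employee:
  - employee 1 (Hank): dept_id=4 -> matches Design
  - employee 2 (Quinn): dept_id=NULL, no match -> kept with NULL
  - employee 3 (Grace): dept_id=1 -> matches Legal
  - employee 4 (Rosa): dept_id=5 -> matches Research
  - employee 5 (Uma): dept_id=2 -> matches Sales
  - employee 6 (Xander): dept_id=NULL, no match -> kept with NULL
All 6 rows appear; 2 have NULL department.

SQL:
SELECT a.name, b.name AS department
FROM employees a
LEFT JOIN departments b ON a.dept_id = b.id

Result:
name   | department
-------+-----------
Hank   | Design    
Quinn  | NULL      
Grace  | Legal     
Rosa   | Research  
Uma    | Sales     
Xander | NULL      


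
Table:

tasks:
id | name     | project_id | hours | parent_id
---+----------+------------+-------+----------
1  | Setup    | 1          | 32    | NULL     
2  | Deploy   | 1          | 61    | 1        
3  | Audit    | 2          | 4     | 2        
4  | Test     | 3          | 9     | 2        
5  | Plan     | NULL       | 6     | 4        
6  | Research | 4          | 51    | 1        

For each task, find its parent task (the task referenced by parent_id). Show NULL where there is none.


This is a self-join: tasks is joined to a second copy of itself, matching each row's parent_id to another row's id. Use LEFT JOIN so rows with parent_id=NULL are kept.
  - task 1 (Setup): parent_id=NULL -> NULL
  - task 2 (Deploy): parent_id=1 -> Setup
  - task 3 (Audit): parent_id=2 -> Deploy
  - task 4 (Test): parent_id=2 -> Deploy
  - task 5 (Plan): parent_id=4 -> Test
  - task 6 (Research): parent_id=1 -> Setup

SQL:
SELECT a.name AS item, b.name AS parent
FROM tasks a
LEFT JOIN tasks b ON a.parent_id = b.id

Result:
item     | parent
---------+-------
Setup    | NULL  
Deploy   | Setup 
Audit    | Deploy
Test     | Deploy
Plan     | Test  
Research | Setup 


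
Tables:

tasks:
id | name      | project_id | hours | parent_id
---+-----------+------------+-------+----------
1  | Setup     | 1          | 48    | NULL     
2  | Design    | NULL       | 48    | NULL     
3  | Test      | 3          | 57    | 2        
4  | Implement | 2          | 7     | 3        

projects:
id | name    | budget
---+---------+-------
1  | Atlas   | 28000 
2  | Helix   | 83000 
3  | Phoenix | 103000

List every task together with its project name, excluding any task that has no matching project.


INNER JOIN keeps only tasks rows whose project_id matches an id in projects. Walk through each task:
  - task 1 (Setup): project_id=1 -> matches Atlas
  - task 2 (Design): project_id=NULL, no match -> dropped
  - task 3 (Test): project_id=3 -> matches Phoenix
  - task 4 (Implement): project_id=2 -> matches Helix
So 1 of 4 rows is dropped.

SQL:
SELECT a.name, b.name AS project
FROM tasks a
INNER JOIN projects b ON a.project_id = b.id

Result:
name      | project
----------+--------
Setup     | Atlas  
Test      | Phoenix
Implement | Helix  


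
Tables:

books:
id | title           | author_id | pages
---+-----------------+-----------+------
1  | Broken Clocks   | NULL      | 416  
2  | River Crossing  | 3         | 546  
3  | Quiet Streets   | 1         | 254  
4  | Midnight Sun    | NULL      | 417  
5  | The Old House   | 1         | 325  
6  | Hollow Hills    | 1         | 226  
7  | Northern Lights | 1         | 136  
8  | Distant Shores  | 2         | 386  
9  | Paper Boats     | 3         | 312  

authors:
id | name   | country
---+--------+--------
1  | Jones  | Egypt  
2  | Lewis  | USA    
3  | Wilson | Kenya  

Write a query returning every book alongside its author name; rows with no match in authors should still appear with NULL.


LEFT JOIN keeps every row from books (the left table); where author_id has no match in authors, the author columns become NULL. Walk through each book:
  - book 1 (Broken Clocks): author_id=NULL, no match -> kept with NULL
  - book 2 (River Crossing): author_id=3 -> matches Wilson
  - book 3 (Quiet Streets): author_id=1 -> matches Jones
  - book 4 (Midnight Sun): author_id=NULL, no match -> kept with NULL
  - book 5 (The Old House): author_id=1 -> matches Jones
  - book 6 (Hollow Hills): author_id=1 -> matches Jones
  - book 7 (Northern Lights): author_id=1 -> matches Jones
  - book 8 (Distant Shores): author_id=2 -> matches Lewis
  - book 9 (Paper Boats): author_id=3 -> matches Wilson
All 9 rows appear; 2 have NULL author.

SQL:
SELECT a.title, b.name AS author
FROM books a
LEFT JOIN authors b ON a.author_id = b.id

Result:
title           | author
----------------+-------
Broken Clocks   | NULL  
River Crossing  | Wilson
Quiet Streets   | Jones 
Midnight Sun    | NULL  
The Old House   | Jones 
Hollow Hills    | Jones 
Northern Lights | Jones 
Distant Shores  | Lewis 
Paper Boats     | Wilson


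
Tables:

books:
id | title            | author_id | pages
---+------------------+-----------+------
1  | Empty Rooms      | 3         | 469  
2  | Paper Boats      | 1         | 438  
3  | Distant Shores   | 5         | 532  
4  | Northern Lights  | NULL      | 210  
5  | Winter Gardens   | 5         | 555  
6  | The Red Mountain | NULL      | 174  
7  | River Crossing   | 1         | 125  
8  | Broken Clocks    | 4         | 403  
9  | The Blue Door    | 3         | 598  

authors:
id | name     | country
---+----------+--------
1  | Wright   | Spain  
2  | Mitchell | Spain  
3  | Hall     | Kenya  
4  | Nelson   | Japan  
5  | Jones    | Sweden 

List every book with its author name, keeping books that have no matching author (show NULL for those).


LEFT JOIN keeps every row from books (the left table); where author_id has no match in authors, the author columns become NULL. Walk through each book:
  - book 1 (Empty Rooms): author_id=3 -> matches Hall
  - book 2 (Paper Boats): author_id=1 -> matches Wright
  - book 3 (Distant Shores): author_id=5 -> matches Jones
  - book 4 (Northern Lights): author_id=NULL, no match -> kept with NULL
  - book 5 (Winter Gardens): author_id=5 -> matches Jones
  - book 6 (The Red Mountain): author_id=NULL, no match -> kept with NULL
  - book 7 (River Crossing): author_id=1 -> matches Wright
  - book 8 (Broken Clocks): author_id=4 -> matches Nelson
  - book 9 (The Blue Door): author_id=3 -> matches Hall
All 9 rows appear; 2 have NULL author.

SQL:
SELECT a.title, b.name AS author
FROM books a
LEFT JOIN authors b ON a.author_id = b.id

Result:
title            | author
-----------------+-------
Empty Rooms      | Hall  
Paper Boats      | Wright
Distant Shores   | Jones 
Northern Lights  | NULL  
Winter Gardens   | Jones 
The Red Mountain | NULL  
River Crossing   | Wright
Broken Clocks    | Nelson
The Blue Door    | Hall  


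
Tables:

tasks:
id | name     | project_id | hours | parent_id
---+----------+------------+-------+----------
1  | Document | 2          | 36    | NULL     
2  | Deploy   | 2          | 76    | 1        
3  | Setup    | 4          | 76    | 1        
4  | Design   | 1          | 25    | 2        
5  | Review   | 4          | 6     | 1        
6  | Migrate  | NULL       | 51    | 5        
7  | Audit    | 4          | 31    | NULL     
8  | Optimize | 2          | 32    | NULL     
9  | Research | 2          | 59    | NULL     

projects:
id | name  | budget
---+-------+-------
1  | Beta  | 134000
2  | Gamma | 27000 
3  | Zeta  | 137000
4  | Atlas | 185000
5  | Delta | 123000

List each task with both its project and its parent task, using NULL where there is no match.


Two LEFT JOINs from the same base table tasks: one to projects via project_id, one to tasks itself via parent_id. Both are LEFT so every task is preserved.
Match against projects:
  - task 1 (Document): project_id=2 -> matches Gamma
  - task 2 (Deploy): project_id=2 -> matches Gamma
  - task 3 (Setup): project_id=4 -> matches Atlas
  - task 4 (Design): project_id=1 -> matches Beta
  - task 5 (Review): project_id=4 -> matches Atlas
  - task 6 (Migrate): project_id=NULL, no match -> kept with NULL
  - task 7 (Audit): project_id=4 -> matches Atlas
  - task 8 (Optimize): project_id=2 -> matches Gamma
  - task 9 (Research): project_id=2 -> matches Gamma
Match against tasks (self):
  - task 1 (Document): parent_id=NULL -> NULL
  - task 2 (Deploy): parent_id=1 -> Document
  - task 3 (Setup): parent_id=1 -> Document
  - task 4 (Design): parent_id=2 -> Deploy
  - task 5 (Review): parent_id=1 -> Document
  - task 6 (Migrate): parent_id=5 -> Review
  - task 7 (Audit): parent_id=NULL -> NULL
  - task 8 (Optimize): parent_id=NULL -> NULL
  - task 9 (Research): parent_id=NULL -> NULL

SQL:
SELECT a.name, b.name AS project, c.name AS parent
FROM tasks a
LEFT JOIN projects b ON a.project_id = b.id
LEFT JOIN tasks c ON a.parent_id = c.id

Result:
name     | project | parent  
---------+---------+---------
Document | Gamma   | NULL    
Deploy   | Gamma   | Document
Setup    | Atlas   | Document
Design   | Beta    | Deploy  
Review   | Atlas   | Document
Migrate  | NULL    | Review  
Audit    | Atlas   | NULL    
Optimize | Gamma   | NULL    
Research | Gamma   | NULL    


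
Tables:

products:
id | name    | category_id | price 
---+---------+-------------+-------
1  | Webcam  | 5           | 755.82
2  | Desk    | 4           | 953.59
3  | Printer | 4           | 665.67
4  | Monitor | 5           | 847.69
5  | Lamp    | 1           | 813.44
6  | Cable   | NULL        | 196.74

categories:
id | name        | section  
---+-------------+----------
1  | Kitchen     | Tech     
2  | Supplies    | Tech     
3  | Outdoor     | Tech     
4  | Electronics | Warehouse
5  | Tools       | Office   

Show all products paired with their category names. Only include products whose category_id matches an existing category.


INNER JOIN keeps only products rows whose category_id matches an id in categories. Walk through each product:
  - product 1 (Webcam): category_id=5 -> matches Tools
  - product 2 (Desk): category_id=4 -> matches Electronics
  - product 3 (Printer): category_id=4 -> matches Electronics
  - product 4 (Monitor): category_id=5 -> matches Tools
  - product 5 (Lamp): category_id=1 -> matches Kitchen
  - product 6 (Cable): category_id=NULL, no match -> dropped
So 1 of 6 rows is dropped.

SQL:
SELECT a.name, b.name AS category
FROM products a
INNER JOIN categories b ON a.category_id = b.id

Result:
name    | category   
--------+------------
Webcam  | Tools      
Desk    | Electronics
Printer | Electronics
Monitor | Tools      
Lamp    | Kitchen    


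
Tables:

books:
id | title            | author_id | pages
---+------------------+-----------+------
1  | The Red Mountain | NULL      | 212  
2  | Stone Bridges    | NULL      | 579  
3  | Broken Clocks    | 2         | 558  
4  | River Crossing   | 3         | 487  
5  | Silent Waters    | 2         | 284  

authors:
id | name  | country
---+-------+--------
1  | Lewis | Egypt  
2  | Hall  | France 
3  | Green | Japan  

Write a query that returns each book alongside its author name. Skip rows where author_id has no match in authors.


INNER JOIN keeps only books rows whose author_id matches an id in authors. Walk through each book:
  - book 1 (The Red Mountain): author_id=NULL, no match -> dropped
  - book 2 (Stone Bridges): author_id=NULL, no match -> dropped
  - book 3 (Broken Clocks): author_id=2 -> matches Hall
  - book 4 (River Crossing): author_id=3 -> matches Green
  - book 5 (Silent Waters): author_id=2 -> matches Hall
So 2 of 5 rows are dropped.

SQL:
SELECT a.title, b.name AS author
FROM books a
INNER JOIN authors b ON a.author_id = b.id

Result:
title          | author
---------------+-------
Broken Clocks  | Hall  
River Crossing | Green 
Silent Waters  | Hall  


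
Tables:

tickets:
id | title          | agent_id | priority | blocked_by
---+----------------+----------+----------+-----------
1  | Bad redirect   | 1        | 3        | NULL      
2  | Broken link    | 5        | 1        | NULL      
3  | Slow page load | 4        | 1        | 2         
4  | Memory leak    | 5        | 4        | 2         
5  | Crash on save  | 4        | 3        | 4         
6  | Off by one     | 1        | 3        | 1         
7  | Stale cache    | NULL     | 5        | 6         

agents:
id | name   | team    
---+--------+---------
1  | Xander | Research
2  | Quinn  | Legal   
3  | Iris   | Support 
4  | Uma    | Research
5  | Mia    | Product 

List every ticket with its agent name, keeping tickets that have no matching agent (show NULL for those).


LEFT JOIN keeps every row from tickets (the left table); where agent_id has no match in agents, the agent columns become NULL. Walk through each ticket:
  - ticket 1 (Bad redirect): agent_id=1 -> matches Xander
  - ticket 2 (Broken link): agent_id=5 -> matches Mia
  - ticket 3 (Slow page load): agent_id=4 -> matches Uma
  - ticket 4 (Memory leak): agent_id=5 -> matches Mia
  - ticket 5 (Crash on save): agent_id=4 -> matches Uma
  - ticket 6 (Off by one): agent_id=1 -> matches Xander
  - ticket 7 (Stale cache): agent_id=NULL, no match -> kept with NULL
All 7 rows appear; 1 has NULL agent.

SQL:
SELECT a.title, b.name AS agent
FROM tickets a
LEFT JOIN agents b ON a.agent_id = b.id

Result:
title          | agent 
---------------+-------
Bad redirect   | Xander
Broken link    | Mia   
Slow page load | Uma   
Memory leak    | Mia   
Crash on save  | Uma   
Off by one     | Xander
Stale cache    | NULL  


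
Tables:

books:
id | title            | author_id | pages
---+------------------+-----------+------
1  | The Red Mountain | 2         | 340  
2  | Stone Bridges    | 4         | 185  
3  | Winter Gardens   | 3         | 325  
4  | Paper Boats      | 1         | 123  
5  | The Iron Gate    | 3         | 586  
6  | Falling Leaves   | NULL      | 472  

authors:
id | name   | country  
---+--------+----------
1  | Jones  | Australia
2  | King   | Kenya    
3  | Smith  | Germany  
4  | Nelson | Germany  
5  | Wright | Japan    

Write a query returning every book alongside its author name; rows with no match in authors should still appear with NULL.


LEFT JOIN keeps every row from books (the left table); where author_id has no match in authors, the author columns become NULL. Walk through each book:
  - book 1 (The Red Mountain): author_id=2 -> matches King
  - book 2 (Stone Bridges): author_id=4 -> matches Nelson
  - book 3 (Winter Gardens): author_id=3 -> matches Smith
  - book 4 (Paper Boats): author_id=1 -> matches Jones
  - book 5 (The Iron Gate): author_id=3 -> matches Smith
  - book 6 (Falling Leaves): author_id=NULL, no match -> kept with NULL
All 6 rows appear; 1 has NULL author.

SQL:
SELECT a.title, b.name AS author
FROM books a
LEFT JOIN authors b ON a.author_id = b.id

Result:
title            | author
-----------------+-------
The Red Mountain | King  
Stone Bridges    | Nelson
Winter Gardens   | Smith 
Paper Boats      | Jones 
The Iron Gate    | Smith 
Falling Leaves   | NULL  


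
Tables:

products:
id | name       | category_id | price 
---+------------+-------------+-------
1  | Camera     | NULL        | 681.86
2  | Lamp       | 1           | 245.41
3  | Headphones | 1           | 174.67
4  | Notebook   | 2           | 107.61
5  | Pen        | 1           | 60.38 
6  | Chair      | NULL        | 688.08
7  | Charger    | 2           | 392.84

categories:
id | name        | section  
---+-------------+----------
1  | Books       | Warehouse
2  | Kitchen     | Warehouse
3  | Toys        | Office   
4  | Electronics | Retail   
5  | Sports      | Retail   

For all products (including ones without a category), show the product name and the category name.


LEFT JOIN keeps every row from products (the left table); where category_id has no match in categories, the category columns become NULL. Walk through each product:
  - product 1 (Camera): category_id=NULL, no match -> kept with NULL
  - product 2 (Lamp): category_id=1 -> matches Books
  - product 3 (Headphones): category_id=1 -> matches Books
  - product 4 (Notebook): category_id=2 -> matches Kitchen
  - product 5 (Pen): category_id=1 -> matches Books
  - product 6 (Chair): category_id=NULL, no match -> kept with NULL
  - product 7 (Charger): category_id=2 -> matches Kitchen
All 7 rows appear; 2 have NULL category.

SQL:
SELECT a.name, b.name AS category
FROM products a
LEFT JOIN categories b ON a.category_id = b.id

Result:
name       | category
-----------+---------
Camera     | NULL    
Lamp       | Books   
Headphones | Books   
Notebook   | Kitchen 
Pen        | Books   
Chair      | NULL    
Charger    | Kitchen 


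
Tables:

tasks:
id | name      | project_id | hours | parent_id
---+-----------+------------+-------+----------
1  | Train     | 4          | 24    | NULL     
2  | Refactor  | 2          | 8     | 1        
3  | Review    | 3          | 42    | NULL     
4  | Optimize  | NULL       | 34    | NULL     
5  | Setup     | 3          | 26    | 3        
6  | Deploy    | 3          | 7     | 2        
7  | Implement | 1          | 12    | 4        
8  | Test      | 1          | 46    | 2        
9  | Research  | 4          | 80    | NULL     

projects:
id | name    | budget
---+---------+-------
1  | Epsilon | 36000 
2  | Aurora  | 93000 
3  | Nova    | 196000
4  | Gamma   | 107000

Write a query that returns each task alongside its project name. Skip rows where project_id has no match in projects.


INNER JOIN keeps only tasks rows whose project_id matches an id in projects. Walk through each task:
  - task 1 (Train): project_id=4 -> matches Gamma
  - task 2 (Refactor): project_id=2 -> matches Aurora
  - task 3 (Review): project_id=3 -> matches Nova
  - task 4 (Optimize): project_id=NULL, no match -> dropped
  - task 5 (Setup): project_id=3 -> matches Nova
  - task 6 (Deploy): project_id=3 -> matches Nova
  - task 7 (Implement): project_id=1 -> matches Epsilon
  - task 8 (Test): project_id=1 -> matches Epsilon
  - task 9 (Research): project_id=4 -> matches Gamma
So 1 of 9 rows is dropped.

SQL:
SELECT a.name, b.name AS project
FROM tasks a
INNER JOIN projects b ON a.project_id = b.id

Result:
name      | project
----------+--------
Train     | Gamma  
Refactor  | Aurora 
Review    | Nova   
Setup     | Nova   
Deploy    | Nova   
Implement | Epsilon
Test      | Epsilon
Research  | Gamma  


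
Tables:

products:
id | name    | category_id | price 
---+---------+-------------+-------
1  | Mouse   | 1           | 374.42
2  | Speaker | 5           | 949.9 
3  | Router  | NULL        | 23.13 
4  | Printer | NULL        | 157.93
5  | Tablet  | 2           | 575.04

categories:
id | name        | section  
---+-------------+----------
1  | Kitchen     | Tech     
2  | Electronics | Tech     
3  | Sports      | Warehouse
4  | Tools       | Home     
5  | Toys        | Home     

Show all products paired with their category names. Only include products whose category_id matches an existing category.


INNER JOIN keeps only products rows whose category_id matches an id in categories. Walk through each product:
  - product 1 (Mouse): category_id=1 -> matches Kitchen
  - product 2 (Speaker): category_id=5 -> matches Toys
  - product 3 (Router): category_id=NULL, no match -> dropped
  - product 4 (Printer): category_id=NULL, no match -> dropped
  - product 5 (Tablet): category_id=2 -> matches Electronics
So 2 of 5 rows are dropped.

SQL:
SELECT a.name, b.name AS category
FROM products a
INNER JOIN categories b ON a.category_id = b.id

Result:
name    | category   
--------+------------
Mouse   | Kitchen    
Speaker | Toys       
Tablet  | Electronics


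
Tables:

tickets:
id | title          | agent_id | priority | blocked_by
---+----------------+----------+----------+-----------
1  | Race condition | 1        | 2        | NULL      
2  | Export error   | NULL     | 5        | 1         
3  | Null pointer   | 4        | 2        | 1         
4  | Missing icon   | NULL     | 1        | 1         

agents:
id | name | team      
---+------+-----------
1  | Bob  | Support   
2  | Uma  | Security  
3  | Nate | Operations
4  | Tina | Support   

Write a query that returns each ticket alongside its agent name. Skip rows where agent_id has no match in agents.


INNER JOIN keeps only tickets rows whose agent_id matches an id in agents. Walk through each ticket:
  - ticket 1 (Race condition): agent_id=1 -> matches Bob
  - ticket 2 (Export error): agent_id=NULL, no match -> dropped
  - ticket 3 (Null pointer): agent_id=4 -> matches Tina
  - ticket 4 (Missing icon): agent_id=NULL, no match -> dropped
So 2 of 4 rows are dropped.

SQL:
SELECT a.title, b.name AS agent
FROM tickets a
INNER JOIN agents b ON a.agent_id = b.id

Result:
title          | agent
---------------+------
Race condition | Bob  
Null pointer   | Tina 


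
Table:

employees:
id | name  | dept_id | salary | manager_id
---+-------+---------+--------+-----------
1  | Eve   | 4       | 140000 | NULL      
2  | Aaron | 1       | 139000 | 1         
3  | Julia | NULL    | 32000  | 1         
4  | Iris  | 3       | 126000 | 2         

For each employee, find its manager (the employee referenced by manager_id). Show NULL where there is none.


This is a self-join: employees is joined to a second copy of itself, matching each row's manager_id to another row's id. Use LEFT JOIN so rows with manager_id=NULL are kept.
  - employee 1 (Eve): manager_id=NULL -> NULL
  - employee 2 (Aaron): manager_id=1 -> Eve
  - employee 3 (Julia): manager_id=1 -> Eve
  - employee 4 (Iris): manager_id=2 -> Aaron

SQL:
SELECT a.name AS item, b.name AS manager
FROM employees a
LEFT JOIN employees b ON a.manager_id = b.id

Result:
item  | manager
------+--------
Eve   | NULL   
Aaron | Eve    
Julia | Eve    
Iris  | Aaron  


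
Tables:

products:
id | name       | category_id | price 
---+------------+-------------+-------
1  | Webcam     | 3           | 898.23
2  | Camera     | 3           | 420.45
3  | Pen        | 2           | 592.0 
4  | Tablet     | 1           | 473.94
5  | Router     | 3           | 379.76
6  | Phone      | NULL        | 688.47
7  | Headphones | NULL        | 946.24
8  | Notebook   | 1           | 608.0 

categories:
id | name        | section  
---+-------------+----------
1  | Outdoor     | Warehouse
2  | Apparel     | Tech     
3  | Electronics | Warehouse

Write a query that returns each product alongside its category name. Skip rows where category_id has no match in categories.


INNER JOIN keeps only products rows whose category_id matches an id in categories. Walk through each product:
  - product 1 (Webcam): category_id=3 -> matches Electronics
  - product 2 (Camera): category_id=3 -> matches Electronics
  - product 3 (Pen): category_id=2 -> matches Apparel
  - product 4 (Tablet): category_id=1 -> matches Outdoor
  - product 5 (Router): category_id=3 -> matches Electronics
  - product 6 (Phone): category_id=NULL, no match -> dropped
  - product 7 (Headphones): category_id=NULL, no match -> dropped
  - product 8 (Notebook): category_id=1 -> matches Outdoor
So 2 of 8 rows are dropped.

SQL:
SELECT a.name, b.name AS category
FROM products a
INNER JOIN categories b ON a.category_id = b.id

Result:
name     | category   
---------+------------
Webcam   | Electronics
Camera   | Electronics
Pen      | Apparel    
Tablet   | Outdoor    
Router   | Electronics
Notebook | Outdoor    


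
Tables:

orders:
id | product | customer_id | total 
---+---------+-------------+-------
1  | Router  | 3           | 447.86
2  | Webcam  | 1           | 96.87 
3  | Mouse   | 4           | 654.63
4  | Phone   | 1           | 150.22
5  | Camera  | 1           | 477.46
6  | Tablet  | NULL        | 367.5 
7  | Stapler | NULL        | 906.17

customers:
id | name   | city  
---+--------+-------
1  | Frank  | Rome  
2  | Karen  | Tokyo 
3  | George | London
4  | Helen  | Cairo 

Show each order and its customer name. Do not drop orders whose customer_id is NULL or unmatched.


LEFT JOIN keeps every row from orders (the left table); where customer_id has no match in customers, the customer columns become NULL. Walk through each order:
  - order 1 (Router): customer_id=3 -> matches George
  - order 2 (Webcam): customer_id=1 -> matches Frank
  - order 3 (Mouse): customer_id=4 -> matches Helen
  - order 4 (Phone): customer_id=1 -> matches Frank
  - order 5 (Camera): customer_id=1 -> matches Frank
  - order 6 (Tablet): customer_id=NULL, no match -> kept with NULL
  - order 7 (Stapler): customer_id=NULL, no match -> kept with NULL
All 7 rows appear; 2 have NULL customer.

SQL:
SELECT a.product, b.name AS customer
FROM orders a
LEFT JOIN customers b ON a.customer_id = b.id

Result:
product | customer
--------+---------
Router  | George  
Webcam  | Frank   
Mouse   | Helen   
Phone   | Frank   
Camera  | Frank   
Tablet  | NULL    
Stapler | NULL    
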